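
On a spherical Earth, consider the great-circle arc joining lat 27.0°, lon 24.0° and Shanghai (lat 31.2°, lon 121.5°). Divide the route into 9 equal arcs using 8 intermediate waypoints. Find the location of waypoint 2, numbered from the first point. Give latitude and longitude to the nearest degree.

≈ lat 35°, lon 43°

The haversine formula gives a central angle δ ≈ 1.435 rad (82.2°) between the endpoints.
Interpolate at f = 2/9 with slerp weights a = sin((1−f)δ)/sin δ ≈ 0.907, b = sin(fδ)/sin δ ≈ 0.316.
p = a·p₁ + b·p₂ ≈ (0.597, 0.559, 0.576); φ = arcsin(p_z) ≈ 35.14°, λ = atan2(p_y, p_x) ≈ 43.15°.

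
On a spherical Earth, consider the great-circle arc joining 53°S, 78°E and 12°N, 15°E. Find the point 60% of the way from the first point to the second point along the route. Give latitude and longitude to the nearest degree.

Convert each endpoint to a unit vector on the sphere (x = cos φ cos λ, y = cos φ sin λ, z = sin φ).
The central angle between the endpoints is δ = arccos(p₁·p₂) ≈ 1.469 rad (84.2°).
Interpolate at f = 0.60 with slerp weights a = sin((1−f)δ)/sin δ ≈ 0.557, b = sin(fδ)/sin δ ≈ 0.776.
p = a·p₁ + b·p₂ ≈ (0.803, 0.524, -0.284); φ = arcsin(p_z) ≈ -16.49°, λ = atan2(p_y, p_x) ≈ 33.16°.

≈ 16°S, 33°E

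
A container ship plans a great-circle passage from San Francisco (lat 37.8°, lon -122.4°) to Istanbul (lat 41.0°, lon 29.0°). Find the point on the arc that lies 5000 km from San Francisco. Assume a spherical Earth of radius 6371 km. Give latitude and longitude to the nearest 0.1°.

Convert each endpoint to a unit vector on the sphere (x = cos φ cos λ, y = cos φ sin λ, z = sin φ).
The central angle between the endpoints is δ = arccos(p₁·p₂) ≈ 1.693 rad (97.0°). The total great-circle distance is δ·R ≈ 1.693 × 6371 ≈ 10783 km, so the target fraction is f = 5000/10783 ≈ 0.464.
Interpolate at f ≈ 0.464 with slerp weights a = sin((1−f)δ)/sin δ ≈ 0.794, b = sin(fδ)/sin δ ≈ 0.712.
p = a·p₁ + b·p₂ ≈ (0.134, -0.269, 0.954); φ = arcsin(p_z) ≈ 72.50°, λ = atan2(p_y, p_x) ≈ -63.58°.

≈ lat 72.5°, lon -63.6°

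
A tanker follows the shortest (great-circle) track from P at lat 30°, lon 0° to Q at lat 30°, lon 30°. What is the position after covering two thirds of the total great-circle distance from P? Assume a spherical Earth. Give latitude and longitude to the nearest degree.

≈ lat 31°, lon 20°

Write both endpoints as unit vectors p₁, p₂ with components (cos φ cos λ, cos φ sin λ, sin φ).
The central angle between the endpoints is δ = arccos(p₁·p₂) ≈ 0.452 rad (25.9°).
Interpolate at f = 2/3 with slerp weights a = sin((1−f)δ)/sin δ ≈ 0.344, b = sin(fδ)/sin δ ≈ 0.680.
p = a·p₁ + b·p₂ ≈ (0.807, 0.294, 0.512); φ = arcsin(p_z) ≈ 30.77°, λ = atan2(p_y, p_x) ≈ 20.03°.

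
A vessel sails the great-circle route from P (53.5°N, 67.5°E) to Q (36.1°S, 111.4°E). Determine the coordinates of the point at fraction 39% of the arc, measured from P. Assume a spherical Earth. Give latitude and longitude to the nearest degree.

≈ (19°N, 89°E)

From cos δ = sin φ₁ sin φ₂ + cos φ₁ cos φ₂ cos Δλ, the central angle is δ ≈ 1.698 rad (97.3°).
Interpolate at f = 0.39 with slerp weights a = sin((1−f)δ)/sin δ ≈ 0.867, b = sin(fδ)/sin δ ≈ 0.620.
p = a·p₁ + b·p₂ ≈ (0.015, 0.943, 0.332); φ = arcsin(p_z) ≈ 19.39°, λ = atan2(p_y, p_x) ≈ 89.11°.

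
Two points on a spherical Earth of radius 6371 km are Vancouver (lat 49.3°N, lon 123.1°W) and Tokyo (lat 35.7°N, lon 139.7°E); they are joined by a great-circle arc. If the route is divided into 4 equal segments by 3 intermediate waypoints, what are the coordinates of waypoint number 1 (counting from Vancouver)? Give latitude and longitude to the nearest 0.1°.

≈ lat 55.0°N, lon 149.4°W

Write both endpoints as unit vectors p₁, p₂ with components (cos φ cos λ, cos φ sin λ, sin φ).
The central angle between the endpoints is δ = arccos(p₁·p₂) ≈ 1.185 rad (67.9°).
Interpolate at f = 1/4 with slerp weights a = sin((1−f)δ)/sin δ ≈ 0.838, b = sin(fδ)/sin δ ≈ 0.315.
p = a·p₁ + b·p₂ ≈ (-0.494, -0.292, 0.819); φ = arcsin(p_z) ≈ 55.00°, λ = atan2(p_y, p_x) ≈ -149.37°.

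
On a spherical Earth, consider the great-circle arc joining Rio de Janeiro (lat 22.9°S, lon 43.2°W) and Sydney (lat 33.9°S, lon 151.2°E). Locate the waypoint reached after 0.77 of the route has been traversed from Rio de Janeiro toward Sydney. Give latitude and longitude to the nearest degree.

≈ lat 60°S, lon 166°E

From cos δ = sin φ₁ sin φ₂ + cos φ₁ cos φ₂ cos Δλ, the central angle is δ ≈ 2.122 rad (121.6°).
Interpolate at f = 0.77 with slerp weights a = sin((1−f)δ)/sin δ ≈ 0.550, b = sin(fδ)/sin δ ≈ 1.171.
p = a·p₁ + b·p₂ ≈ (-0.482, 0.121, -0.867); φ = arcsin(p_z) ≈ -60.17°, λ = atan2(p_y, p_x) ≈ 165.88°.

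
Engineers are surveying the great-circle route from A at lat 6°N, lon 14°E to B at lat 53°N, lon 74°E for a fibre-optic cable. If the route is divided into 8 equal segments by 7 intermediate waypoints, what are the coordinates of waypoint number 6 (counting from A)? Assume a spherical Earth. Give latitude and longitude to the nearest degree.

≈ lat 45°N, lon 52°E

Write both endpoints as unit vectors p₁, p₂ with components (cos φ cos λ, cos φ sin λ, sin φ).
The central angle between the endpoints is δ = arccos(p₁·p₂) ≈ 1.178 rad (67.5°).
Interpolate at f = 6/8 with slerp weights a = sin((1−f)δ)/sin δ ≈ 0.314, b = sin(fδ)/sin δ ≈ 0.837.
p = a·p₁ + b·p₂ ≈ (0.442, 0.560, 0.701); φ = arcsin(p_z) ≈ 44.51°, λ = atan2(p_y, p_x) ≈ 51.70°.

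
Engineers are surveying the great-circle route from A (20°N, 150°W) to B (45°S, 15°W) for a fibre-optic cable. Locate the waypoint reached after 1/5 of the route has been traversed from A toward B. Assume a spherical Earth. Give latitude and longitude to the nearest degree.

≈ (0°N, 131°W)

Write both endpoints as unit vectors p₁, p₂ with components (cos φ cos λ, cos φ sin λ, sin φ).
The central angle between the endpoints is δ = arccos(p₁·p₂) ≈ 2.363 rad (135.4°).
Interpolate at f = 1/5 with slerp weights a = sin((1−f)δ)/sin δ ≈ 1.352, b = sin(fδ)/sin δ ≈ 0.648.
p = a·p₁ + b·p₂ ≈ (-0.657, -0.754, 0.004); φ = arcsin(p_z) ≈ 0.24°, λ = atan2(p_y, p_x) ≈ -131.10°.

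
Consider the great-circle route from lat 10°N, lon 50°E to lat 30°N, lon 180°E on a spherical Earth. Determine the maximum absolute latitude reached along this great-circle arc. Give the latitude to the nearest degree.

≈ 43°N

The great circle lies in the plane with unit normal n̂ = (p₁ × p₂)/|p₁ × p₂|.
Here n̂_z ≈ +0.736; the vertex latitude is φ_max = arccos|n̂_z| ≈ 42.6°.
Check via Clairaut: cos φ_max = |cos φ₁| · sin C = cos(10.0°)·sin(48.4°) ≈ 0.736, again giving ≈ 42.6°.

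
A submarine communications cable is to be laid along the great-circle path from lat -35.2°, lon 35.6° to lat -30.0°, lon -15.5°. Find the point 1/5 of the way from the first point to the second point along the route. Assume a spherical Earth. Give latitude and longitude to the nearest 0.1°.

≈ lat -35.9°, lon 25.1°

Write both endpoints as unit vectors p₁, p₂ with components (cos φ cos λ, cos φ sin λ, sin φ).
The central angle between the endpoints is δ = arccos(p₁·p₂) ≈ 0.749 rad (42.9°).
Interpolate at f = 1/5 with slerp weights a = sin((1−f)δ)/sin δ ≈ 0.828, b = sin(fδ)/sin δ ≈ 0.219.
p = a·p₁ + b·p₂ ≈ (0.733, 0.343, -0.587); φ = arcsin(p_z) ≈ -35.95°, λ = atan2(p_y, p_x) ≈ 25.09°.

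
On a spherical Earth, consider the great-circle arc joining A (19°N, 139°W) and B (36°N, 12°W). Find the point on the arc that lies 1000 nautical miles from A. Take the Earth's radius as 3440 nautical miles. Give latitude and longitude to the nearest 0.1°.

The haversine formula gives a central angle δ ≈ 1.843 rad (105.6°) between the endpoints. The total great-circle distance is δ·R ≈ 1.843 × 3440 ≈ 6340 nmi, so the target fraction is f = 1000/6340 ≈ 0.158.
Interpolate at f ≈ 0.158 with slerp weights a = sin((1−f)δ)/sin δ ≈ 1.038, b = sin(fδ)/sin δ ≈ 0.298.
p = a·p₁ + b·p₂ ≈ (-0.505, -0.694, 0.513); φ = arcsin(p_z) ≈ 30.86°, λ = atan2(p_y, p_x) ≈ -126.06°.

≈ (30.9°N, 126.1°W)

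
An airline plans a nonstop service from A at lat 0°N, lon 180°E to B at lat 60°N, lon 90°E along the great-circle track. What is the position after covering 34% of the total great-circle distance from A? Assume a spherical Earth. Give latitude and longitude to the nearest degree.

Write both endpoints as unit vectors p₁, p₂ with components (cos φ cos λ, cos φ sin λ, sin φ).
The central angle between the endpoints is δ = arccos(p₁·p₂) ≈ 1.571 rad (90.0°).
Interpolate at f = 0.34 with slerp weights a = sin((1−f)δ)/sin δ ≈ 0.861, b = sin(fδ)/sin δ ≈ 0.509.
p = a·p₁ + b·p₂ ≈ (-0.861, 0.255, 0.441); φ = arcsin(p_z) ≈ 26.16°, λ = atan2(p_y, p_x) ≈ 163.53°.

≈ lat 26°N, lon 164°E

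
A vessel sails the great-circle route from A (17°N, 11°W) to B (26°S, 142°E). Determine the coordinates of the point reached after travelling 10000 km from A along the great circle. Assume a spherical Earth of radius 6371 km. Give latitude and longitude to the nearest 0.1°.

Convert each endpoint to a unit vector on the sphere (x = cos φ cos λ, y = cos φ sin λ, z = sin φ).
The central angle between the endpoints is δ = arccos(p₁·p₂) ≈ 2.677 rad (153.4°). The total great-circle distance is δ·R ≈ 2.677 × 6371 ≈ 17055 km, so the target fraction is f = 10000/17055 ≈ 0.586.
Interpolate at f ≈ 0.586 with slerp weights a = sin((1−f)δ)/sin δ ≈ 1.996, b = sin(fδ)/sin δ ≈ 2.232.
p = a·p₁ + b·p₂ ≈ (0.293, 0.871, -0.395); φ = arcsin(p_z) ≈ -23.25°, λ = atan2(p_y, p_x) ≈ 71.38°.

≈ (23.2°S, 71.4°E)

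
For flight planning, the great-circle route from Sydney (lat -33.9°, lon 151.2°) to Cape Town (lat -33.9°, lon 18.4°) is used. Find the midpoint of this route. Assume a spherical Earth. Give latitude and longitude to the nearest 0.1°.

From cos δ = sin φ₁ sin φ₂ + cos φ₁ cos φ₂ cos Δλ, the central angle is δ ≈ 1.728 rad (99.0°).
Interpolate at f = 1/2 with slerp weights a = sin((1−f)δ)/sin δ ≈ 0.770, b = sin(fδ)/sin δ ≈ 0.770.
p = a·p₁ + b·p₂ ≈ (0.046, 0.510, -0.859); φ = arcsin(p_z) ≈ -59.21°, λ = atan2(p_y, p_x) ≈ 84.80°.

≈ lat -59.2°, lon 84.8°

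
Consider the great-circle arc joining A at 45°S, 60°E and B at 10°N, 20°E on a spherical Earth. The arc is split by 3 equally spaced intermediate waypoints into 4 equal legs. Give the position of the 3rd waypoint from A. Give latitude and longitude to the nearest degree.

Write both endpoints as unit vectors p₁, p₂ with components (cos φ cos λ, cos φ sin λ, sin φ).
The central angle between the endpoints is δ = arccos(p₁·p₂) ≈ 1.148 rad (65.8°).
Interpolate at f = 3/4 with slerp weights a = sin((1−f)δ)/sin δ ≈ 0.310, b = sin(fδ)/sin δ ≈ 0.832.
p = a·p₁ + b·p₂ ≈ (0.879, 0.470, -0.075); φ = arcsin(p_z) ≈ -4.30°, λ = atan2(p_y, p_x) ≈ 28.13°.

≈ 4°S, 28°E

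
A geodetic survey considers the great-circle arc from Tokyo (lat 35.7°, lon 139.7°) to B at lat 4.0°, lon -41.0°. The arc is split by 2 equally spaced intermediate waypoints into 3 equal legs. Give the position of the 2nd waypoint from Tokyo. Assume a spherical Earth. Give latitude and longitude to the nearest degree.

≈ lat 51°, lon -42°

From cos δ = sin φ₁ sin φ₂ + cos φ₁ cos φ₂ cos Δλ, the central angle is δ ≈ 2.449 rad (140.3°).
Interpolate at f = 2/3 with slerp weights a = sin((1−f)δ)/sin δ ≈ 1.140, b = sin(fδ)/sin δ ≈ 1.562.
p = a·p₁ + b·p₂ ≈ (0.470, -0.424, 0.774); φ = arcsin(p_z) ≈ 50.76°, λ = atan2(p_y, p_x) ≈ -42.02°.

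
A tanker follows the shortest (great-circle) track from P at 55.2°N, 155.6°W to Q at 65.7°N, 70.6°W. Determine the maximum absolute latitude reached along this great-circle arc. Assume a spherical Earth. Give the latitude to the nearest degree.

The great circle lies in the plane with unit normal n̂ = (p₁ × p₂)/|p₁ × p₂|.
Here n̂_z ≈ +0.366; the vertex latitude is φ_max = arccos|n̂_z| ≈ 68.5°.

≈ 69°N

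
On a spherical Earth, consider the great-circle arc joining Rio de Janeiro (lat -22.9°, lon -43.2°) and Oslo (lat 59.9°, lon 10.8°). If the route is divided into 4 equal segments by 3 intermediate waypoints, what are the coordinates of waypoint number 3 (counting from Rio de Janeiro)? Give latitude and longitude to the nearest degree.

≈ lat 41°, lon -13°

From cos δ = sin φ₁ sin φ₂ + cos φ₁ cos φ₂ cos Δλ, the central angle is δ ≈ 1.636 rad (93.7°).
Interpolate at f = 3/4 with slerp weights a = sin((1−f)δ)/sin δ ≈ 0.399, b = sin(fδ)/sin δ ≈ 0.943.
p = a·p₁ + b·p₂ ≈ (0.732, -0.163, 0.661); φ = arcsin(p_z) ≈ 41.39°, λ = atan2(p_y, p_x) ≈ -12.52°.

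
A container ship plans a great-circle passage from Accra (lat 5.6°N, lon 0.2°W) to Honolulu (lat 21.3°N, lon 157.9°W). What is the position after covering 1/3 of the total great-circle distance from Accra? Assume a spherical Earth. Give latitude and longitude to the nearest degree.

≈ lat 40°N, lon 38°W

From cos δ = sin φ₁ sin φ₂ + cos φ₁ cos φ₂ cos Δλ, the central angle is δ ≈ 2.536 rad (145.3°).
Interpolate at f = 1/3 with slerp weights a = sin((1−f)δ)/sin δ ≈ 1.745, b = sin(fδ)/sin δ ≈ 1.315.
p = a·p₁ + b·p₂ ≈ (0.601, -0.467, 0.648); φ = arcsin(p_z) ≈ 40.40°, λ = atan2(p_y, p_x) ≈ -37.84°.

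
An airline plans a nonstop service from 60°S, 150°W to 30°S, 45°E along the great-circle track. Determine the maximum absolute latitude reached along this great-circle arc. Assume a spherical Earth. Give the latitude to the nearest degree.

≈ 84°S

The great circle lies in the plane with unit normal n̂ = (p₁ × p₂)/|p₁ × p₂|.
Here n̂_z ≈ -0.112; the vertex latitude is φ_max = arccos|n̂_z| ≈ 83.6°.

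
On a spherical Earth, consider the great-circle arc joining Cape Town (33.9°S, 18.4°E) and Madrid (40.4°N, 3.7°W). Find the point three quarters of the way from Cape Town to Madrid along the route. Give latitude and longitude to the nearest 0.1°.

Convert each endpoint to a unit vector on the sphere (x = cos φ cos λ, y = cos φ sin λ, z = sin φ).
The central angle between the endpoints is δ = arccos(p₁·p₂) ≈ 1.345 rad (77.0°).
Interpolate at f = 3/4 with slerp weights a = sin((1−f)δ)/sin δ ≈ 0.338, b = sin(fδ)/sin δ ≈ 0.868.
p = a·p₁ + b·p₂ ≈ (0.926, 0.046, 0.374); φ = arcsin(p_z) ≈ 21.95°, λ = atan2(p_y, p_x) ≈ 2.84°.

≈ (22.0°N, 2.8°E)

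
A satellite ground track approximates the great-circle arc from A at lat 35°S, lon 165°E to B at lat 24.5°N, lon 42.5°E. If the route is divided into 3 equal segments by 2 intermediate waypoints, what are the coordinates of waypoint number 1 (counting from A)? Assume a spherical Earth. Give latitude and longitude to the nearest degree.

Convert each endpoint to a unit vector on the sphere (x = cos φ cos λ, y = cos φ sin λ, z = sin φ).
The central angle between the endpoints is δ = arccos(p₁·p₂) ≈ 2.263 rad (129.7°).
Interpolate at f = 1/3 with slerp weights a = sin((1−f)δ)/sin δ ≈ 1.297, b = sin(fδ)/sin δ ≈ 0.890.
p = a·p₁ + b·p₂ ≈ (-0.429, 0.822, -0.375); φ = arcsin(p_z) ≈ -22.01°, λ = atan2(p_y, p_x) ≈ 117.57°.

≈ lat 22°S, lon 118°E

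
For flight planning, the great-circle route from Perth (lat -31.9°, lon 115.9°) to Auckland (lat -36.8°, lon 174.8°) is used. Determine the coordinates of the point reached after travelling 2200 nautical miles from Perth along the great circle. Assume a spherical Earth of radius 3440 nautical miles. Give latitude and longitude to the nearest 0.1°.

From cos δ = sin φ₁ sin φ₂ + cos φ₁ cos φ₂ cos Δλ, the central angle is δ ≈ 0.840 rad (48.1°). The total great-circle distance is δ·R ≈ 0.840 × 3440 ≈ 2889 nmi, so the target fraction is f = 2200/2889 ≈ 0.762.
Interpolate at f ≈ 0.762 with slerp weights a = sin((1−f)δ)/sin δ ≈ 0.267, b = sin(fδ)/sin δ ≈ 0.802.
p = a·p₁ + b·p₂ ≈ (-0.738, 0.262, -0.621); φ = arcsin(p_z) ≈ -38.42°, λ = atan2(p_y, p_x) ≈ 160.45°.

≈ lat -38.4°, lon 160.5°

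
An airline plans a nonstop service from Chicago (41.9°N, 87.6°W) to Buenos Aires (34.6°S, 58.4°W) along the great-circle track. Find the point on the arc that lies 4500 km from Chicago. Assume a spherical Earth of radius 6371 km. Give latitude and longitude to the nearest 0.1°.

≈ (3.8°N, 72.3°W)

From cos δ = sin φ₁ sin φ₂ + cos φ₁ cos φ₂ cos Δλ, the central angle is δ ≈ 1.415 rad (81.0°). The total great-circle distance is δ·R ≈ 1.415 × 6371 ≈ 9012 km, so the target fraction is f = 4500/9012 ≈ 0.499.
Interpolate at f ≈ 0.499 with slerp weights a = sin((1−f)δ)/sin δ ≈ 0.659, b = sin(fδ)/sin δ ≈ 0.657.
p = a·p₁ + b·p₂ ≈ (0.304, -0.950, 0.067); φ = arcsin(p_z) ≈ 3.82°, λ = atan2(p_y, p_x) ≈ -72.27°.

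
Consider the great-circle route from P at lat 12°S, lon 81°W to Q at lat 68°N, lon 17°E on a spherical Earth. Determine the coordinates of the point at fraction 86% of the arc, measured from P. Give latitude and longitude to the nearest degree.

≈ lat 64°N, lon 19°W

Convert each endpoint to a unit vector on the sphere (x = cos φ cos λ, y = cos φ sin λ, z = sin φ).
The central angle between the endpoints is δ = arccos(p₁·p₂) ≈ 1.817 rad (104.1°).
Interpolate at f = 0.86 with slerp weights a = sin((1−f)δ)/sin δ ≈ 0.259, b = sin(fδ)/sin δ ≈ 1.031.
p = a·p₁ + b·p₂ ≈ (0.409, -0.138, 0.902); φ = arcsin(p_z) ≈ 64.43°, λ = atan2(p_y, p_x) ≈ -18.61°.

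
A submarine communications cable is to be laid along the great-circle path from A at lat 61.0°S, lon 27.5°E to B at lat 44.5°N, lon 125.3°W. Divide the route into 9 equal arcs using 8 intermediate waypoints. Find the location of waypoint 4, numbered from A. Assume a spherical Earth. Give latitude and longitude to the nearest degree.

≈ lat 34°S, lon 82°W

Write both endpoints as unit vectors p₁, p₂ with components (cos φ cos λ, cos φ sin λ, sin φ).
The central angle between the endpoints is δ = arccos(p₁·p₂) ≈ 2.740 rad (157.0°).
Interpolate at f = 4/9 with slerp weights a = sin((1−f)δ)/sin δ ≈ 2.557, b = sin(fδ)/sin δ ≈ 2.403.
p = a·p₁ + b·p₂ ≈ (0.109, -0.826, -0.553); φ = arcsin(p_z) ≈ -33.55°, λ = atan2(p_y, p_x) ≈ -82.45°.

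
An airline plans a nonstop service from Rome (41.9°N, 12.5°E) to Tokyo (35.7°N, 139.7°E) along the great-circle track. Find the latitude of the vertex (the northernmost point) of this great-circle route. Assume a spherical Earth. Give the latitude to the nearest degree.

The great circle lies in the plane with unit normal n̂ = (p₁ × p₂)/|p₁ × p₂|.
Here n̂_z ≈ +0.482; the vertex latitude is φ_max = arccos|n̂_z| ≈ 61.2°.

≈ 61°N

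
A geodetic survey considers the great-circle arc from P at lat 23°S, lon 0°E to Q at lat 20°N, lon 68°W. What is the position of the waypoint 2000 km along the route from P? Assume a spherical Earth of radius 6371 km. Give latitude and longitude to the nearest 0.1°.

Write both endpoints as unit vectors p₁, p₂ with components (cos φ cos λ, cos φ sin λ, sin φ).
The central angle between the endpoints is δ = arccos(p₁·p₂) ≈ 1.379 rad (79.0°). The total great-circle distance is δ·R ≈ 1.379 × 6371 ≈ 8787 km, so the target fraction is f = 2000/8787 ≈ 0.228.
Interpolate at f ≈ 0.228 with slerp weights a = sin((1−f)δ)/sin δ ≈ 0.891, b = sin(fδ)/sin δ ≈ 0.315.
p = a·p₁ + b·p₂ ≈ (0.931, -0.274, -0.241); φ = arcsin(p_z) ≈ -13.93°, λ = atan2(p_y, p_x) ≈ -16.40°.

≈ lat 13.9°S, lon 16.4°W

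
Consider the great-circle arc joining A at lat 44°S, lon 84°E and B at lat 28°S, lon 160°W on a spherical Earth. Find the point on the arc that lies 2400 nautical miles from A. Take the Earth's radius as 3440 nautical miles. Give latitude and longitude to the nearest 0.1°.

≈ lat 54.4°S, lon 145.2°E

The haversine formula gives a central angle δ ≈ 1.523 rad (87.3°) between the endpoints. The total great-circle distance is δ·R ≈ 1.523 × 3440 ≈ 5239 nmi, so the target fraction is f = 2400/5239 ≈ 0.458.
Interpolate at f ≈ 0.458 with slerp weights a = sin((1−f)δ)/sin δ ≈ 0.736, b = sin(fδ)/sin δ ≈ 0.643.
p = a·p₁ + b·p₂ ≈ (-0.478, 0.332, -0.813); φ = arcsin(p_z) ≈ -54.39°, λ = atan2(p_y, p_x) ≈ 145.23°.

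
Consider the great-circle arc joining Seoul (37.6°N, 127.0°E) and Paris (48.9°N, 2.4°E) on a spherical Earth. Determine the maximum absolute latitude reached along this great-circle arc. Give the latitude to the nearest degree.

The great circle lies in the plane with unit normal n̂ = (p₁ × p₂)/|p₁ × p₂|.
Here n̂_z ≈ -0.435; the vertex latitude is φ_max = arccos|n̂_z| ≈ 64.2°.
Check via Clairaut: cos φ_max = |cos φ₁| · sin C = cos(37.6°)·sin(33.3°) ≈ 0.435, again giving ≈ 64.2°.

≈ 64°N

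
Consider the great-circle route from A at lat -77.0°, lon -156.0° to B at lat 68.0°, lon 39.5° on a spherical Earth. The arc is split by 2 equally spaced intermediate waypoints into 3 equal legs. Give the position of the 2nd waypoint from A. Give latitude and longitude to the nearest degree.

≈ lat 12°, lon 57°

The haversine formula gives a central angle δ ≈ 2.966 rad (169.9°) between the endpoints.
Interpolate at f = 2/3 with slerp weights a = sin((1−f)δ)/sin δ ≈ 4.782, b = sin(fδ)/sin δ ≈ 5.258.
p = a·p₁ + b·p₂ ≈ (0.537, 0.815, 0.216); φ = arcsin(p_z) ≈ 12.47°, λ = atan2(p_y, p_x) ≈ 56.62°.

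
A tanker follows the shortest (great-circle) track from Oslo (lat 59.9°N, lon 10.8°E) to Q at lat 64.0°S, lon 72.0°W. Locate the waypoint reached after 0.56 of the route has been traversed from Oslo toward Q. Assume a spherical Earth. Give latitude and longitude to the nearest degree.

The haversine formula gives a central angle δ ≈ 2.419 rad (138.6°) between the endpoints.
Interpolate at f = 0.56 with slerp weights a = sin((1−f)δ)/sin δ ≈ 1.322, b = sin(fδ)/sin δ ≈ 1.477.
p = a·p₁ + b·p₂ ≈ (0.851, -0.491, -0.183); φ = arcsin(p_z) ≈ -10.57°, λ = atan2(p_y, p_x) ≈ -29.99°.

≈ lat 11°S, lon 30°W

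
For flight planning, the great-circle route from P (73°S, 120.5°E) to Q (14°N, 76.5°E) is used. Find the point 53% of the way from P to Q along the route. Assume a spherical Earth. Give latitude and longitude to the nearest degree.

≈ (28°S, 86°E)

The haversine formula gives a central angle δ ≈ 1.598 rad (91.6°) between the endpoints.
Interpolate at f = 0.53 with slerp weights a = sin((1−f)δ)/sin δ ≈ 0.683, b = sin(fδ)/sin δ ≈ 0.750.
p = a·p₁ + b·p₂ ≈ (0.068, 0.879, -0.472); φ = arcsin(p_z) ≈ -28.13°, λ = atan2(p_y, p_x) ≈ 85.55°.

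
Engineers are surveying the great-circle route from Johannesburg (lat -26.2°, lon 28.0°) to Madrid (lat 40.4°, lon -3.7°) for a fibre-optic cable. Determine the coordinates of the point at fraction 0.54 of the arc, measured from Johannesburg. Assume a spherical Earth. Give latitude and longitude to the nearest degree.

Write both endpoints as unit vectors p₁, p₂ with components (cos φ cos λ, cos φ sin λ, sin φ).
The central angle between the endpoints is δ = arccos(p₁·p₂) ≈ 1.271 rad (72.8°).
Interpolate at f = 0.54 with slerp weights a = sin((1−f)δ)/sin δ ≈ 0.578, b = sin(fδ)/sin δ ≈ 0.663.
p = a·p₁ + b·p₂ ≈ (0.962, 0.211, 0.175); φ = arcsin(p_z) ≈ 10.07°, λ = atan2(p_y, p_x) ≈ 12.36°.

≈ lat 10°, lon 12°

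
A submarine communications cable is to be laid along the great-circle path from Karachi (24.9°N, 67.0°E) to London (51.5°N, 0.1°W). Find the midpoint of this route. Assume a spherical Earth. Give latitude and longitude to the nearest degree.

Convert each endpoint to a unit vector on the sphere (x = cos φ cos λ, y = cos φ sin λ, z = sin φ).
The central angle between the endpoints is δ = arccos(p₁·p₂) ≈ 0.989 rad (56.7°).
Interpolate at f = 1/2 with slerp weights a = sin((1−f)δ)/sin δ ≈ 0.568, b = sin(fδ)/sin δ ≈ 0.568.
p = a·p₁ + b·p₂ ≈ (0.555, 0.474, 0.684); φ = arcsin(p_z) ≈ 43.14°, λ = atan2(p_y, p_x) ≈ 40.48°.

≈ (43°N, 40°E)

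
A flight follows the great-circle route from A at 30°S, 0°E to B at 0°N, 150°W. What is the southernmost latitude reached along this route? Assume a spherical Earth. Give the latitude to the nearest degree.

≈ 49°S

The great circle lies in the plane with unit normal n̂ = (p₁ × p₂)/|p₁ × p₂|.
Here n̂_z ≈ -0.655; the vertex latitude is φ_max = arccos|n̂_z| ≈ 49.1°.
Check via Clairaut: cos φ_max = |cos φ₁| · sin C = cos(30.0°)·sin(130.9°) ≈ 0.655, again giving ≈ 49.1°.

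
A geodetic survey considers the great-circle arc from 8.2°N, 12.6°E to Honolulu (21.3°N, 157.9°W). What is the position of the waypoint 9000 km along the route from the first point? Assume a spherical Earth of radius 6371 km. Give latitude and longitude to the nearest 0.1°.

≈ 72.8°N, 73.2°W

From cos δ = sin φ₁ sin φ₂ + cos φ₁ cos φ₂ cos Δλ, the central angle is δ ≈ 2.602 rad (149.1°). The total great-circle distance is δ·R ≈ 2.602 × 6371 ≈ 16575 km, so the target fraction is f = 9000/16575 ≈ 0.543.
Interpolate at f ≈ 0.543 with slerp weights a = sin((1−f)δ)/sin δ ≈ 1.805, b = sin(fδ)/sin δ ≈ 1.921.
p = a·p₁ + b·p₂ ≈ (0.085, -0.284, 0.955); φ = arcsin(p_z) ≈ 72.77°, λ = atan2(p_y, p_x) ≈ -73.24°.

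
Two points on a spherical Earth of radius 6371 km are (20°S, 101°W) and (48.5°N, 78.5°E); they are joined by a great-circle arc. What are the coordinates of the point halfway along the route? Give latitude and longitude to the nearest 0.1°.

≈ (55.7°N, 99.8°W)

Write both endpoints as unit vectors p₁, p₂ with components (cos φ cos λ, cos φ sin λ, sin φ).
The central angle between the endpoints is δ = arccos(p₁·p₂) ≈ 2.644 rad (151.5°).
Interpolate at f = 1/2 with slerp weights a = sin((1−f)δ)/sin δ ≈ 2.031, b = sin(fδ)/sin δ ≈ 2.031.
p = a·p₁ + b·p₂ ≈ (-0.096, -0.555, 0.827); φ = arcsin(p_z) ≈ 55.74°, λ = atan2(p_y, p_x) ≈ -99.80°.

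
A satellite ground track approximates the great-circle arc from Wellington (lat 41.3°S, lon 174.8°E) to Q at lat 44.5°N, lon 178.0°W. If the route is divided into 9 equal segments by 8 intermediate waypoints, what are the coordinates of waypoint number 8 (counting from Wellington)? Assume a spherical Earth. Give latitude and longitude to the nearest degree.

≈ lat 35°N, lon 179°W

The haversine formula gives a central angle δ ≈ 1.502 rad (86.0°) between the endpoints.
Interpolate at f = 8/9 with slerp weights a = sin((1−f)δ)/sin δ ≈ 0.166, b = sin(fδ)/sin δ ≈ 0.975.
p = a·p₁ + b·p₂ ≈ (-0.819, -0.013, 0.573); φ = arcsin(p_z) ≈ 34.98°, λ = atan2(p_y, p_x) ≈ -179.10°.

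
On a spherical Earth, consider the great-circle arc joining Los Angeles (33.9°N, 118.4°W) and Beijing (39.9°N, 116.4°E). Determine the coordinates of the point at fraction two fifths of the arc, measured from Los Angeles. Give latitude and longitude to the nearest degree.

≈ (56°N, 160°W)

Write both endpoints as unit vectors p₁, p₂ with components (cos φ cos λ, cos φ sin λ, sin φ).
The central angle between the endpoints is δ = arccos(p₁·p₂) ≈ 1.580 rad (90.5°).
Interpolate at f = 2/5 with slerp weights a = sin((1−f)δ)/sin δ ≈ 0.812, b = sin(fδ)/sin δ ≈ 0.591.
p = a·p₁ + b·p₂ ≈ (-0.522, -0.187, 0.832); φ = arcsin(p_z) ≈ 56.31°, λ = atan2(p_y, p_x) ≈ -160.29°.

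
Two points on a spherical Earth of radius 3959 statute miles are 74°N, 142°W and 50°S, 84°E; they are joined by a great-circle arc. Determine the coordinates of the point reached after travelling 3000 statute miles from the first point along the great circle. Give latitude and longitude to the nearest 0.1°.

Write both endpoints as unit vectors p₁, p₂ with components (cos φ cos λ, cos φ sin λ, sin φ).
The central angle between the endpoints is δ = arccos(p₁·p₂) ≈ 2.605 rad (149.3°). The total great-circle distance is δ·R ≈ 2.605 × 3959 ≈ 10313 mi, so the target fraction is f = 3000/10313 ≈ 0.291.
Interpolate at f ≈ 0.291 with slerp weights a = sin((1−f)δ)/sin δ ≈ 1.882, b = sin(fδ)/sin δ ≈ 1.344.
p = a·p₁ + b·p₂ ≈ (-0.318, 0.540, 0.779); φ = arcsin(p_z) ≈ 51.17°, λ = atan2(p_y, p_x) ≈ 120.52°.

≈ 51.2°N, 120.5°E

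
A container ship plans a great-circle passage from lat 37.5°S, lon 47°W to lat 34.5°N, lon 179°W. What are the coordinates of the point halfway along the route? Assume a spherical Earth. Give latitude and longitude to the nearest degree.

≈ lat 4°S, lon 115°W

Write both endpoints as unit vectors p₁, p₂ with components (cos φ cos λ, cos φ sin λ, sin φ).
The central angle between the endpoints is δ = arccos(p₁·p₂) ≈ 2.469 rad (141.5°).
Interpolate at f = 1/2 with slerp weights a = sin((1−f)δ)/sin δ ≈ 1.515, b = sin(fδ)/sin δ ≈ 1.515.
p = a·p₁ + b·p₂ ≈ (-0.429, -0.901, -0.064); φ = arcsin(p_z) ≈ -3.68°, λ = atan2(p_y, p_x) ≈ -115.45°.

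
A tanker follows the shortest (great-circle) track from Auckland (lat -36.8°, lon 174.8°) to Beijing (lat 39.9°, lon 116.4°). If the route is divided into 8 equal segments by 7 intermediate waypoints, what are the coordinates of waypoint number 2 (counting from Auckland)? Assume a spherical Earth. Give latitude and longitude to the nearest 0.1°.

≈ lat -18.0°, lon 158.9°

Write both endpoints as unit vectors p₁, p₂ with components (cos φ cos λ, cos φ sin λ, sin φ).
The central angle between the endpoints is δ = arccos(p₁·p₂) ≈ 1.633 rad (93.6°).
Interpolate at f = 2/8 with slerp weights a = sin((1−f)δ)/sin δ ≈ 0.943, b = sin(fδ)/sin δ ≈ 0.398.
p = a·p₁ + b·p₂ ≈ (-0.887, 0.342, -0.309); φ = arcsin(p_z) ≈ -18.03°, λ = atan2(p_y, p_x) ≈ 158.94°.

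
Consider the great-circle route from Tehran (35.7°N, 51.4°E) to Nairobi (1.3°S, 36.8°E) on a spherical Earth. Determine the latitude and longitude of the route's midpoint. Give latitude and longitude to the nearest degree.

≈ (17°N, 43°E)

The haversine formula gives a central angle δ ≈ 0.688 rad (39.4°) between the endpoints.
Interpolate at f = 1/2 with slerp weights a = sin((1−f)δ)/sin δ ≈ 0.531, b = sin(fδ)/sin δ ≈ 0.531.
p = a·p₁ + b·p₂ ≈ (0.694, 0.655, 0.298); φ = arcsin(p_z) ≈ 17.33°, λ = atan2(p_y, p_x) ≈ 43.34°.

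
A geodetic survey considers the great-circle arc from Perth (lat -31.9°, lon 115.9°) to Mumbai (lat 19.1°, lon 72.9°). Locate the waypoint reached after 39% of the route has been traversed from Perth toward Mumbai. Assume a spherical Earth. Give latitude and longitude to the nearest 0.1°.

≈ lat -12.6°, lon 97.7°

The haversine formula gives a central angle δ ≈ 1.144 rad (65.6°) between the endpoints.
Interpolate at f = 0.39 with slerp weights a = sin((1−f)δ)/sin δ ≈ 0.706, b = sin(fδ)/sin δ ≈ 0.474.
p = a·p₁ + b·p₂ ≈ (-0.130, 0.967, -0.218); φ = arcsin(p_z) ≈ -12.59°, λ = atan2(p_y, p_x) ≈ 97.66°.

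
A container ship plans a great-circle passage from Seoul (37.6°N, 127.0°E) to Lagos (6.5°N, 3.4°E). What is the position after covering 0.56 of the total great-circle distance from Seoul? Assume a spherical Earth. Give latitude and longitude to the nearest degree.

≈ 37°N, 46°E

Convert each endpoint to a unit vector on the sphere (x = cos φ cos λ, y = cos φ sin λ, z = sin φ).
The central angle between the endpoints is δ = arccos(p₁·p₂) ≈ 1.946 rad (111.5°).
Interpolate at f = 0.56 with slerp weights a = sin((1−f)δ)/sin δ ≈ 0.812, b = sin(fδ)/sin δ ≈ 0.953.
p = a·p₁ + b·p₂ ≈ (0.558, 0.570, 0.603); φ = arcsin(p_z) ≈ 37.10°, λ = atan2(p_y, p_x) ≈ 45.61°.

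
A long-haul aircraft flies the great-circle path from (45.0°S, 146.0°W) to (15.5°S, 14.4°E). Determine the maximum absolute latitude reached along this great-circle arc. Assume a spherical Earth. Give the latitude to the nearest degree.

≈ 75°S

The great circle lies in the plane with unit normal n̂ = (p₁ × p₂)/|p₁ × p₂|.
Here n̂_z ≈ +0.256; the vertex latitude is φ_max = arccos|n̂_z| ≈ 75.1°.
Check via Clairaut: cos φ_max = |cos φ₁| · sin C = cos(45.0°)·sin(158.7°) ≈ 0.256, again giving ≈ 75.1°.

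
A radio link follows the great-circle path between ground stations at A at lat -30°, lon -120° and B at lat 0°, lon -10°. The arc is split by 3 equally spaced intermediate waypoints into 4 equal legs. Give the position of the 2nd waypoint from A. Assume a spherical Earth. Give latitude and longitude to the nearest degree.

≈ lat -25°, lon -59°

Convert each endpoint to a unit vector on the sphere (x = cos φ cos λ, y = cos φ sin λ, z = sin φ).
The central angle between the endpoints is δ = arccos(p₁·p₂) ≈ 1.872 rad (107.2°).
Interpolate at f = 2/4 with slerp weights a = sin((1−f)δ)/sin δ ≈ 0.843, b = sin(fδ)/sin δ ≈ 0.843.
p = a·p₁ + b·p₂ ≈ (0.465, -0.779, -0.421); φ = arcsin(p_z) ≈ -24.93°, λ = atan2(p_y, p_x) ≈ -59.15°.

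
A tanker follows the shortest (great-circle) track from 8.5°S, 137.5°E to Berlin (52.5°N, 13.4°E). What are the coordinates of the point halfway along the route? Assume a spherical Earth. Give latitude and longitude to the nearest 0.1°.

≈ 38.2°N, 99.6°E

Write both endpoints as unit vectors p₁, p₂ with components (cos φ cos λ, cos φ sin λ, sin φ).
The central angle between the endpoints is δ = arccos(p₁·p₂) ≈ 2.043 rad (117.1°).
Interpolate at f = 1/2 with slerp weights a = sin((1−f)δ)/sin δ ≈ 0.958, b = sin(fδ)/sin δ ≈ 0.958.
p = a·p₁ + b·p₂ ≈ (-0.131, 0.775, 0.618); φ = arcsin(p_z) ≈ 38.19°, λ = atan2(p_y, p_x) ≈ 99.61°.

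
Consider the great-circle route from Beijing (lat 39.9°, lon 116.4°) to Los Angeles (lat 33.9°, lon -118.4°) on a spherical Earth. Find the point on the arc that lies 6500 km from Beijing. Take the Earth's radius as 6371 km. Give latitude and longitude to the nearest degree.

Write both endpoints as unit vectors p₁, p₂ with components (cos φ cos λ, cos φ sin λ, sin φ).
The central angle between the endpoints is δ = arccos(p₁·p₂) ≈ 1.580 rad (90.5°). The total great-circle distance is δ·R ≈ 1.580 × 6371 ≈ 10067 km, so the target fraction is f = 6500/10067 ≈ 0.646.
Interpolate at f ≈ 0.646 with slerp weights a = sin((1−f)δ)/sin δ ≈ 0.531, b = sin(fδ)/sin δ ≈ 0.852.
p = a·p₁ + b·p₂ ≈ (-0.518, -0.257, 0.816); φ = arcsin(p_z) ≈ 54.69°, λ = atan2(p_y, p_x) ≈ -153.57°.

≈ lat 55°, lon -154°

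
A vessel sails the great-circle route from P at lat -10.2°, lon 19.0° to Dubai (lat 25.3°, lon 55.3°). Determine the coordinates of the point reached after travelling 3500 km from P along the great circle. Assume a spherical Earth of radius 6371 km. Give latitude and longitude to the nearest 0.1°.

From cos δ = sin φ₁ sin φ₂ + cos φ₁ cos φ₂ cos Δλ, the central angle is δ ≈ 0.874 rad (50.1°). The total great-circle distance is δ·R ≈ 0.874 × 6371 ≈ 5571 km, so the target fraction is f = 3500/5571 ≈ 0.628.
Interpolate at f ≈ 0.628 with slerp weights a = sin((1−f)δ)/sin δ ≈ 0.416, b = sin(fδ)/sin δ ≈ 0.681.
p = a·p₁ + b·p₂ ≈ (0.738, 0.639, 0.217); φ = arcsin(p_z) ≈ 12.54°, λ = atan2(p_y, p_x) ≈ 40.91°.

≈ lat 12.5°, lon 40.9°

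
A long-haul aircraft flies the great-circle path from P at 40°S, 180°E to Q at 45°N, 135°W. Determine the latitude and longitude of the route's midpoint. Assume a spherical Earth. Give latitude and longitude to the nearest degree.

≈ 3°N, 158°W

The haversine formula gives a central angle δ ≈ 1.642 rad (94.1°) between the endpoints.
Interpolate at f = 1/2 with slerp weights a = sin((1−f)δ)/sin δ ≈ 0.734, b = sin(fδ)/sin δ ≈ 0.734.
p = a·p₁ + b·p₂ ≈ (-0.929, -0.367, 0.047); φ = arcsin(p_z) ≈ 2.71°, λ = atan2(p_y, p_x) ≈ -158.45°.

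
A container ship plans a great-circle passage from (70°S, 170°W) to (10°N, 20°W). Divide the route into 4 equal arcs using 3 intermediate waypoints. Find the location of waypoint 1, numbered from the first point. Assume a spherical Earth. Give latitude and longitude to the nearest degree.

Write both endpoints as unit vectors p₁, p₂ with components (cos φ cos λ, cos φ sin λ, sin φ).
The central angle between the endpoints is δ = arccos(p₁·p₂) ≈ 2.043 rad (117.1°).
Interpolate at f = 1/4 with slerp weights a = sin((1−f)δ)/sin δ ≈ 1.122, b = sin(fδ)/sin δ ≈ 0.549.
p = a·p₁ + b·p₂ ≈ (0.130, -0.252, -0.959); φ = arcsin(p_z) ≈ -73.55°, λ = atan2(p_y, p_x) ≈ -62.66°.

≈ (74°S, 63°W)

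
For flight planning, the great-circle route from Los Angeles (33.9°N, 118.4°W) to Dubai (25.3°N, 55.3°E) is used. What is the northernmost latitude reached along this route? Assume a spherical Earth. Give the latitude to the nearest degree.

The great circle lies in the plane with unit normal n̂ = (p₁ × p₂)/|p₁ × p₂|.
Here n̂_z ≈ +0.096; the vertex latitude is φ_max = arccos|n̂_z| ≈ 84.5°.

≈ 85°N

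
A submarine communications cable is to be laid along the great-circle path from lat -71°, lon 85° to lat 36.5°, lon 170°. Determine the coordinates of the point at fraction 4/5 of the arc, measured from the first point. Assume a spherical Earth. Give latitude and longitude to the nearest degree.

≈ lat 13°, lon 161°

Write both endpoints as unit vectors p₁, p₂ with components (cos φ cos λ, cos φ sin λ, sin φ).
The central angle between the endpoints is δ = arccos(p₁·p₂) ≈ 2.141 rad (122.7°).
Interpolate at f = 4/5 with slerp weights a = sin((1−f)δ)/sin δ ≈ 0.493, b = sin(fδ)/sin δ ≈ 1.176.
p = a·p₁ + b·p₂ ≈ (-0.917, 0.324, 0.233); φ = arcsin(p_z) ≈ 13.48°, λ = atan2(p_y, p_x) ≈ 160.53°.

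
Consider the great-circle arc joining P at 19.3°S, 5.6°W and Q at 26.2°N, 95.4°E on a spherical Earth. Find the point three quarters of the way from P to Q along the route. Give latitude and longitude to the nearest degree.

≈ 17°N, 68°E

Write both endpoints as unit vectors p₁, p₂ with components (cos φ cos λ, cos φ sin λ, sin φ).
The central angle between the endpoints is δ = arccos(p₁·p₂) ≈ 1.883 rad (107.9°).
Interpolate at f = 3/4 with slerp weights a = sin((1−f)δ)/sin δ ≈ 0.477, b = sin(fδ)/sin δ ≈ 1.038.
p = a·p₁ + b·p₂ ≈ (0.360, 0.883, 0.301); φ = arcsin(p_z) ≈ 17.49°, λ = atan2(p_y, p_x) ≈ 67.81°.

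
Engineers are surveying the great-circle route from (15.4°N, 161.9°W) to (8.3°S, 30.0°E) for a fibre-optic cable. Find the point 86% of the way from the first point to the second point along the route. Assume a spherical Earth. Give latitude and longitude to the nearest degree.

Convert each endpoint to a unit vector on the sphere (x = cos φ cos λ, y = cos φ sin λ, z = sin φ).
The central angle between the endpoints is δ = arccos(p₁·p₂) ≈ 2.904 rad (166.4°).
Interpolate at f = 0.86 with slerp weights a = sin((1−f)δ)/sin δ ≈ 1.678, b = sin(fδ)/sin δ ≈ 2.549.
p = a·p₁ + b·p₂ ≈ (0.647, 0.759, 0.078); φ = arcsin(p_z) ≈ 4.45°, λ = atan2(p_y, p_x) ≈ 49.54°.

≈ (4°N, 50°E)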